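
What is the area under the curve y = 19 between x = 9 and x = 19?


The area under a constant function y = 19 is a rectangle.
Width = 19 - 9 = 10
Height = 19
Area = width * height
= 10 * 19
= 190

190


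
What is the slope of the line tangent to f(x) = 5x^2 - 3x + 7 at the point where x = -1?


The slope of the tangent line equals f'(x) at the point.
f(x) = 5x^2 - 3x + 7
f'(x) = 10x - 3
At x = -1:
f'(-1) = 10 * (-1) - 3
= -10 - 3
= -13

-13


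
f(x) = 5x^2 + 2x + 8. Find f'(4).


Differentiate term by term using power and sum rules:
f(x) = 5x^2 + 2x + 8
f'(x) = 10x + 2
Substitute x = 4:
f'(4) = 10 * 4 + 2
= 40 + 2
= 42

42


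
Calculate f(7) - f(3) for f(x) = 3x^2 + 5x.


Net change = f(b) - f(a)
f(x) = 3x^2 + 5x
Compute f(7):
f(7) = 3 * 7^2 + 5 * 7 + 0
= 147 + 35 + 0
= 182
Compute f(3):
f(3) = 3 * 3^2 + 5 * 3 + 0
= 27 + 15 + 0
= 42
Net change = 182 - 42 = 140

140


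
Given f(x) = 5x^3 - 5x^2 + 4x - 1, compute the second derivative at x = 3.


First derivative:
f'(x) = 15x^2 - 10x + 4
Second derivative:
f''(x) = 30x - 10
Substitute x = 3:
f''(3) = 30 * 3 - 10
= 90 - 10
= 80

80


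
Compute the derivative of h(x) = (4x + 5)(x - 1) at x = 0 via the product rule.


Let u(x) = 4x + 5 and v(x) = x - 1
u'(x) = 4
v'(x) = 1
Product rule: h'(x) = u'(x)*v(x) + u(x)*v'(x)
= 4 * (x - 1) + (4x + 5) * 1
At x = 0:
u(0) = 4 * 0 + 5 = 5
v(0) = 1 * 0 - 1 = -1
h'(0) = 4 * (-1) + 5 * 1
= -4 + 5
= 1

1


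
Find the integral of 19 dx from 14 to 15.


The integral of a constant k over [a, b] equals k * (b - a).
integral from 14 to 15 of 19 dx
= 19 * (15 - 14)
= 19 * 1
= 19

19


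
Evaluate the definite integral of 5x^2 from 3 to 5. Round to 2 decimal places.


Find the antiderivative of 5x^2:
F(x) = 5/3 * x^3
Apply the Fundamental Theorem of Calculus:
F(5) - F(3)
= 5/3 * 5^3 - 5/3 * 3^3
= 5/3 * (125 - 27)
= 5/3 * 98
= 490/3 ≈ 163.33

163.33


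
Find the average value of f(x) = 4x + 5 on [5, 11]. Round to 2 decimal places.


Average value = 1/(b-a) * integral from a to b of f(x) dx
First compute the integral of 4x + 5:
F(x) = 2x^2 + 5x
F(11) = 2 * 121 + 5 * 11 = 297
F(5) = 2 * 25 + 5 * 5 = 75
Integral = 297 - 75 = 222
Average = 222 / (11 - 5) = 222 / 6
= 37 = 37.00

37.00


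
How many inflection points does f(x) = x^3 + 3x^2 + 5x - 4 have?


Inflection points occur where f''(x) = 0 and concavity changes.
f(x) = x^3 + 3x^2 + 5x - 4
f'(x) = 3x^2 + 6x + 5
f''(x) = 6x + 6
Set f''(x) = 0:
6x + 6 = 0
x = -6 / 6 = -1
Since f''(x) is linear (degree 1), it changes sign at this point.
Therefore there is exactly 1 inflection point.

1


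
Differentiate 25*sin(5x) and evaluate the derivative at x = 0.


Apply the chain rule to differentiate 25*sin(5x):
d/dx [25*sin(5x)]
= 25 * cos(5x) * d/dx(5x)
= 25 * 5 * cos(5x)
= 125 * cos(5x)
Evaluate at x = 0:
= 125 * cos(0)
= 125 * 1
= 125

125


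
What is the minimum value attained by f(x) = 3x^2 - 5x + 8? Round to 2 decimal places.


For a quadratic f(x) = ax^2 + bx + c with a > 0, the minimum is at the vertex.
Vertex x-coordinate: x = -b/(2a)
x = -(-5) / (2 * 3)
x = 5/6
Substitute back to find the minimum value:
f(5/6) = 3 * (5/6)^2 - 5 * (5/6) + 8
= 25/12 - 25/6 + 8
= 71/12 ≈ 5.92

5.92


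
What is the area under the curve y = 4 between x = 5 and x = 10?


The area under a constant function y = 4 is a rectangle.
Width = 10 - 5 = 5
Height = 4
Area = width * height
= 5 * 4
= 20

20


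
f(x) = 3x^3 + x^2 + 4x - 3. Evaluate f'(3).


Differentiate f(x) = 3x^3 + x^2 + 4x - 3 term by term:
f'(x) = 9x^2 + 2x + 4
Substitute x = 3:
f'(3) = 9 * 3^2 + 2 * 3 + 4
= 81 + 6 + 4
= 91

91


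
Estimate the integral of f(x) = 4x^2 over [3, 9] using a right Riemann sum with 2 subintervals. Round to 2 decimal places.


Right Riemann sum uses right endpoints of each subinterval.
Interval: [3, 9], n = 2
dx = (9 - 3) / 2 = 3
Right endpoints: [6, 9]
f values: [144, 324]
Sum = dx * (sum of f values)
= 3 * 468
= 1404 = 1404.00

1404.00


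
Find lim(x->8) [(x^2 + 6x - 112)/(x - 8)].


Direct substitution gives 0/0, so we factor the numerator.
Factor: (x^2 + 6x - 112) = (x - 8)(x + 14)
Cancel the common factor (x - 8):
(x^2 + 6x - 112)/(x - 8) = (x + 14)
Now substitute x = 8:
= (8) - (-14) = 22

22


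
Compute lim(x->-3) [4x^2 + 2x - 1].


Since polynomials are continuous, we use direct substitution.
lim(x->-3) of 4x^2 + 2x - 1
= 4 * (-3)^2 + 2 * (-3) - 1
= 36 - 6 - 1
= 29

29


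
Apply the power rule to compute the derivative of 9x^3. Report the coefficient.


We apply the power rule: d/dx [ax^n] = a*n * x^(n-1)
d/dx [9x^3]
= 9 * 3 * x^(3-1)
= 27x^2
The coefficient is 27

27


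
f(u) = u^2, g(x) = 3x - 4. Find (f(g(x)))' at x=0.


Using the chain rule: (f(g(x)))' = f'(g(x)) * g'(x)
First, find g(0):
g(0) = 3 * 0 - 4 = -4
Next, f'(u) = 2u
And g'(x) = 3
So f'(g(0)) * g'(0)
= 2 * (-4) * 3
= -24

-24


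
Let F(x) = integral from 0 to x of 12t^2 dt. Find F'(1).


By the Fundamental Theorem of Calculus (Part 1):
If F(x) = integral from 0 to x of f(t) dt, then F'(x) = f(x)
Here f(t) = 12t^2
So F'(x) = 12x^2
Evaluate at x = 1:
F'(1) = 12 * 1^2
= 12 * 1
= 12

12


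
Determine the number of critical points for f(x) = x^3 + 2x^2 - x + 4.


Find where f'(x) = 0:
f(x) = x^3 + 2x^2 - x + 4
f'(x) = 3x^2 + 4x - 1
This is a quadratic in x. Use the discriminant to count real roots.
Discriminant = (4)^2 - 4 * 3 * (-1)
= 16 - (-12)
= 28
Since discriminant > 0, f'(x) = 0 has 2 real solutions.
Number of critical points: 2

2


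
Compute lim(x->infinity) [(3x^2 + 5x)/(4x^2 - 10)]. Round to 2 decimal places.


For limits at infinity with equal-degree polynomials,
we compare leading coefficients.
Numerator leading term: 3x^2
Denominator leading term: 4x^2
Divide both by x^2:
lim = (3 + 5/x) / (4 - 10/x^2)
As x -> infinity, the 1/x and 1/x^2 terms vanish:
= 3/4 = 0.75

0.75


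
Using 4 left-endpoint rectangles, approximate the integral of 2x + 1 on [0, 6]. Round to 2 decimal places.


Left Riemann sum uses left endpoints of each subinterval.
Interval: [0, 6], n = 4
dx = (6 - 0) / 4 = 3/2
Left endpoints: [0, 3/2, 3, 9/2]
f values: [1, 4, 7, 10]
Sum = dx * (sum of f values)
= 3/2 * 22
= 33 = 33.00

33.00


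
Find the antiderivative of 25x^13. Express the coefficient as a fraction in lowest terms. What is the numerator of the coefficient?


Apply the power rule for integration:
integral of ax^n dx = a/(n+1) * x^(n+1) + C
integral of 25x^13 dx
= 25/14 * x^14 + C
The coefficient in lowest terms is 25/14, and its numerator is 25

25


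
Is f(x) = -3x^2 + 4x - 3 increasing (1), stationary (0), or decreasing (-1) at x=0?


Compute f'(x) to determine behavior:
f'(x) = -6x + 4
f'(0) = -6 * 0 + 4
= 0 + 4
= 4
Since f'(0) > 0, the function is increasing (1)

1


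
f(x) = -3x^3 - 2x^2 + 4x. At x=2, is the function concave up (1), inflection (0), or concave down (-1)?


Concavity is determined by the sign of f''(x).
f(x) = -3x^3 - 2x^2 + 4x
f'(x) = -9x^2 - 4x + 4
f''(x) = -18x - 4
f''(2) = -18 * 2 - 4
= -36 - 4
= -40
Since f''(2) < 0, the function is concave down (-1)

-1


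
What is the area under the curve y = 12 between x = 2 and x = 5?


The area under a constant function y = 12 is a rectangle.
Width = 5 - 2 = 3
Height = 12
Area = width * height
= 3 * 12
= 36

36


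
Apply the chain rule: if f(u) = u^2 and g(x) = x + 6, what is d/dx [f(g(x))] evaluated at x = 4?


Using the chain rule: (f(g(x)))' = f'(g(x)) * g'(x)
First, find g(4):
g(4) = 1 * 4 + 6 = 10
Next, f'(u) = 2u
And g'(x) = 1
So f'(g(4)) * g'(4)
= 2 * 10 * 1
= 20

20


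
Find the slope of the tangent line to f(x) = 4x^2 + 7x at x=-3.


The slope of the tangent line equals f'(x) at the point.
f(x) = 4x^2 + 7x
f'(x) = 8x + 7
At x = -3:
f'(-3) = 8 * (-3) + 7
= -24 + 7
= -17

-17


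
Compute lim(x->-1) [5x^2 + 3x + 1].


Since polynomials are continuous, we use direct substitution.
lim(x->-1) of 5x^2 + 3x + 1
= 5 * (-1)^2 + 3 * (-1) + 1
= 5 - 3 + 1
= 3

3


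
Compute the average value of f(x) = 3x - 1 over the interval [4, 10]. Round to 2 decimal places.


Average value = 1/(b-a) * integral from a to b of f(x) dx
First compute the integral of 3x - 1:
F(x) = (3/2)x^2 - x
F(10) = 3/2 * 100 - 1 * 10 = 140
F(4) = 3/2 * 16 - 1 * 4 = 20
Integral = 140 - 20 = 120
Average = 120 / (10 - 4) = 120 / 6
= 20 = 20.00

20.00


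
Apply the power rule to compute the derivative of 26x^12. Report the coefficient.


We apply the power rule: d/dx [ax^n] = a*n * x^(n-1)
d/dx [26x^12]
= 26 * 12 * x^(12-1)
= 312x^11
The coefficient is 312

312


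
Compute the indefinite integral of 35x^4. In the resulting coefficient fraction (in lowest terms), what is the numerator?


Apply the power rule for integration:
integral of ax^n dx = a/(n+1) * x^(n+1) + C
integral of 35x^4 dx
= 35/5 * x^5 + C
= 7 * x^5 + C
The coefficient in lowest terms is 7 = 7/1, so its numerator is 7

7


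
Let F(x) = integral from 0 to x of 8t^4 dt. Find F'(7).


By the Fundamental Theorem of Calculus (Part 1):
If F(x) = integral from 0 to x of f(t) dt, then F'(x) = f(x)
Here f(t) = 8t^4
So F'(x) = 8x^4
Evaluate at x = 7:
F'(7) = 8 * 7^4
= 8 * 2401
= 19208

19208


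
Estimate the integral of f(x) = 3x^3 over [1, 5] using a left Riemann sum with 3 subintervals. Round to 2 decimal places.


Left Riemann sum uses left endpoints of each subinterval.
Interval: [1, 5], n = 3
dx = (5 - 1) / 3 = 4/3
Left endpoints: [1, 7/3, 11/3]
f values: [3, 343/9, 1331/9]
Sum = dx * (sum of f values)
= 4/3 * 189
= 252 = 252.00

252.00


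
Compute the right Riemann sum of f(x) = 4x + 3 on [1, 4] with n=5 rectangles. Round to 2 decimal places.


Right Riemann sum uses right endpoints of each subinterval.
Interval: [1, 4], n = 5
dx = (4 - 1) / 5 = 3/5
Right endpoints: [8/5, 11/5, 14/5, 17/5, 4]
f values: [47/5, 59/5, 71/5, 83/5, 19]
Sum = dx * (sum of f values)
= 3/5 * 71
= 213/5 = 42.60

42.60


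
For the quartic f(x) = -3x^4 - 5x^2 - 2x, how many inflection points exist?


Inflection points occur where f''(x) = 0 and concavity changes.
f(x) = -3x^4 - 5x^2 - 2x
f'(x) = -12x^3 - 10x - 2
f''(x) = -36x^2 - 10
This is a quadratic in x. Use the discriminant to count real roots.
Discriminant = (0)^2 - 4 * (-36) * (-10)
= 0 - 1440
= -1440
Since discriminant < 0, f''(x) = 0 has no real solutions.
Number of inflection points: 0

0


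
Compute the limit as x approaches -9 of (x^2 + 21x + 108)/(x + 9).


Direct substitution gives 0/0, so we factor the numerator.
Factor: (x^2 + 21x + 108) = (x + 9)(x + 12)
Cancel the common factor (x + 9):
(x^2 + 21x + 108)/(x + 9) = (x + 12)
Now substitute x = -9:
= (-9) - (-12) = 3

3


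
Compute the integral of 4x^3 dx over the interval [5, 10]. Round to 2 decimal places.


Find the antiderivative of 4x^3:
F(x) = 4/4 * x^4
Apply the Fundamental Theorem of Calculus:
F(10) - F(5)
= 4/4 * 10^4 - 4/4 * 5^4
= 4/4 * (10000 - 625)
= 4/4 * 9375
= 9375 = 9375.00

9375.00


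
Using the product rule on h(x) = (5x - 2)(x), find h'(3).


Let u(x) = 5x - 2 and v(x) = x
u'(x) = 5
v'(x) = 1
Product rule: h'(x) = u'(x)*v(x) + u(x)*v'(x)
= 5 * (x) + (5x - 2) * 1
At x = 3:
u(3) = 5 * 3 - 2 = 13
v(3) = 1 * 3 + 0 = 3
h'(3) = 5 * 3 + 13 * 1
= 15 + 13
= 28

28


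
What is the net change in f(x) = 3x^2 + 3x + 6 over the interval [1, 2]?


Net change = f(b) - f(a)
f(x) = 3x^2 + 3x + 6
Compute f(2):
f(2) = 3 * 2^2 + 3 * 2 + 6
= 12 + 6 + 6
= 24
Compute f(1):
f(1) = 3 * 1^2 + 3 * 1 + 6
= 3 + 3 + 6
= 12
Net change = 24 - 12 = 12

12


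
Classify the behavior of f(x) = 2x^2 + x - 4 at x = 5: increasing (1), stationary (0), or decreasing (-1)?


Compute f'(x) to determine behavior:
f'(x) = 4x + 1
f'(5) = 4 * 5 + 1
= 20 + 1
= 21
Since f'(5) > 0, the function is increasing (1)

1


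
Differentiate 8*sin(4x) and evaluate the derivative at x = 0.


Apply the chain rule to differentiate 8*sin(4x):
d/dx [8*sin(4x)]
= 8 * cos(4x) * d/dx(4x)
= 8 * 4 * cos(4x)
= 32 * cos(4x)
Evaluate at x = 0:
= 32 * cos(0)
= 32 * 1
= 32

32


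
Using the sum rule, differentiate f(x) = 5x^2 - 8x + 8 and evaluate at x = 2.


Differentiate term by term using power and sum rules:
f(x) = 5x^2 - 8x + 8
f'(x) = 10x - 8
Substitute x = 2:
f'(2) = 10 * 2 - 8
= 20 - 8
= 12

12


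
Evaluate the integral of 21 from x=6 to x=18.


The integral of a constant k over [a, b] equals k * (b - a).
integral from 6 to 18 of 21 dx
= 21 * (18 - 6)
= 21 * 12
= 252

252


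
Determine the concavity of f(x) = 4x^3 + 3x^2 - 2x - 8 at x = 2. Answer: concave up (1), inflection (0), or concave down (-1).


Concavity is determined by the sign of f''(x).
f(x) = 4x^3 + 3x^2 - 2x - 8
f'(x) = 12x^2 + 6x - 2
f''(x) = 24x + 6
f''(2) = 24 * 2 + 6
= 48 + 6
= 54
Since f''(2) > 0, the function is concave up (1)

1


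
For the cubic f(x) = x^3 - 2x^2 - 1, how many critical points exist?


Find where f'(x) = 0:
f(x) = x^3 - 2x^2 - 1
f'(x) = 3x^2 - 4x
This is a quadratic in x. Use the discriminant to count real roots.
Discriminant = (-4)^2 - 4 * 3 * 0
= 16 - 0
= 16
Since discriminant > 0, f'(x) = 0 has 2 real solutions.
Number of critical points: 2

2


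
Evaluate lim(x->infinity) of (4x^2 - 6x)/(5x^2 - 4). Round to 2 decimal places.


For limits at infinity with equal-degree polynomials,
we compare leading coefficients.
Numerator leading term: 4x^2
Denominator leading term: 5x^2
Divide both by x^2:
lim = (4 - 6/x) / (5 - 4/x^2)
As x -> infinity, the 1/x and 1/x^2 terms vanish:
= 4/5 = 0.80

0.80


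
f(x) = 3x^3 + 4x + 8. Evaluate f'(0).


Differentiate f(x) = 3x^3 + 4x + 8 term by term:
f'(x) = 9x^2 + 4
Substitute x = 0:
f'(0) = 9 * 0^2 + 0 * 0 + 4
= 0 + 0 + 4
= 4

4


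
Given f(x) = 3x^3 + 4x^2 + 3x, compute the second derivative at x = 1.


First derivative:
f'(x) = 9x^2 + 8x + 3
Second derivative:
f''(x) = 18x + 8
Substitute x = 1:
f''(1) = 18 * 1 + 8
= 18 + 8
= 26

26


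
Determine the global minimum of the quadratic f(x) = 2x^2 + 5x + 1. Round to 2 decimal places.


For a quadratic f(x) = ax^2 + bx + c with a > 0, the minimum is at the vertex.
Vertex x-coordinate: x = -b/(2a)
x = -(5) / (2 * 2)
x = -5/4
Substitute back to find the minimum value:
f(-5/4) = 2 * (-5/4)^2 + 5 * (-5/4) + 1
= 25/8 - 25/4 + 1
= -17/8 ≈ -2.13

-2.13


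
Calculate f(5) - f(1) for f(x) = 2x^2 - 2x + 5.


Net change = f(b) - f(a)
f(x) = 2x^2 - 2x + 5
Compute f(5):
f(5) = 2 * 5^2 - 2 * 5 + 5
= 50 - 10 + 5
= 45
Compute f(1):
f(1) = 2 * 1^2 - 2 * 1 + 5
= 2 - 2 + 5
= 5
Net change = 45 - 5 = 40

40


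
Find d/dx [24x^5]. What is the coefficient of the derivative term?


We apply the power rule: d/dx [ax^n] = a*n * x^(n-1)
d/dx [24x^5]
= 24 * 5 * x^(5-1)
= 120x^4
The coefficient is 120

120


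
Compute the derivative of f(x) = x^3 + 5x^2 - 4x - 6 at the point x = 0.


Differentiate f(x) = x^3 + 5x^2 - 4x - 6 term by term:
f'(x) = 3x^2 + 10x - 4
Substitute x = 0:
f'(0) = 3 * 0^2 + 10 * 0 - 4
= 0 + 0 - 4
= -4

-4


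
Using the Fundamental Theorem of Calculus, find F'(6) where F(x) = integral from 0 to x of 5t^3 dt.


By the Fundamental Theorem of Calculus (Part 1):
If F(x) = integral from 0 to x of f(t) dt, then F'(x) = f(x)
Here f(t) = 5t^3
So F'(x) = 5x^3
Evaluate at x = 6:
F'(6) = 5 * 6^3
= 5 * 216
= 1080

1080


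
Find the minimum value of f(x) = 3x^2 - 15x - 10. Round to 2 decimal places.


For a quadratic f(x) = ax^2 + bx + c with a > 0, the minimum is at the vertex.
Vertex x-coordinate: x = -b/(2a)
x = -(-15) / (2 * 3)
x = 15/6 = 5/2
Substitute back to find the minimum value:
f(5/2) = 3 * (5/2)^2 - 15 * (5/2) - 10
= 75/4 - 75/2 - 10
= -115/4 = -28.75

-28.75


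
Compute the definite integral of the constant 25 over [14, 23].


The integral of a constant k over [a, b] equals k * (b - a).
integral from 14 to 23 of 25 dx
= 25 * (23 - 14)
= 25 * 9
= 225

225


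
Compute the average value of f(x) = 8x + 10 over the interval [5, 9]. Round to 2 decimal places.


Average value = 1/(b-a) * integral from a to b of f(x) dx
First compute the integral of 8x + 10:
F(x) = 4x^2 + 10x
F(9) = 4 * 81 + 10 * 9 = 414
F(5) = 4 * 25 + 10 * 5 = 150
Integral = 414 - 150 = 264
Average = 264 / (9 - 5) = 264 / 4
= 66 = 66.00

66.00


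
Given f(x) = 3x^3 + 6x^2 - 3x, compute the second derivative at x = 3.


First derivative:
f'(x) = 9x^2 + 12x - 3
Second derivative:
f''(x) = 18x + 12
Substitute x = 3:
f''(3) = 18 * 3 + 12
= 54 + 12
= 66

66


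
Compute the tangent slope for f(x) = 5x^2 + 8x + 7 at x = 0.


The slope of the tangent line equals f'(x) at the point.
f(x) = 5x^2 + 8x + 7
f'(x) = 10x + 8
At x = 0:
f'(0) = 10 * 0 + 8
= 0 + 8
= 8

8


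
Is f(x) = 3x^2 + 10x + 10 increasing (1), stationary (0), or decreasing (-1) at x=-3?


Compute f'(x) to determine behavior:
f'(x) = 6x + 10
f'(-3) = 6 * (-3) + 10
= -18 + 10
= -8
Since f'(-3) < 0, the function is decreasing (-1)

-1


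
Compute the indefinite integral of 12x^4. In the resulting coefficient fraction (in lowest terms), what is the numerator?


Apply the power rule for integration:
integral of ax^n dx = a/(n+1) * x^(n+1) + C
integral of 12x^4 dx
= 12/5 * x^5 + C
The coefficient in lowest terms is 12/5, and its numerator is 12

12


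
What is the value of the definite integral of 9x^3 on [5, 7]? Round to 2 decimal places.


Find the antiderivative of 9x^3:
F(x) = 9/4 * x^4
Apply the Fundamental Theorem of Calculus:
F(7) - F(5)
= 9/4 * 7^4 - 9/4 * 5^4
= 9/4 * (2401 - 625)
= 9/4 * 1776
= 3996 = 3996.00

3996.00


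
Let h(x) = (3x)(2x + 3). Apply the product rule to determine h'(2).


Let u(x) = 3x and v(x) = 2x + 3
u'(x) = 3
v'(x) = 2
Product rule: h'(x) = u'(x)*v(x) + u(x)*v'(x)
= 3 * (2x + 3) + (3x) * 2
At x = 2:
u(2) = 3 * 2 + 0 = 6
v(2) = 2 * 2 + 3 = 7
h'(2) = 3 * 7 + 6 * 2
= 21 + 12
= 33

33


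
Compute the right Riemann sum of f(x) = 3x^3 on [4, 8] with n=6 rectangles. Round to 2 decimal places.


Right Riemann sum uses right endpoints of each subinterval.
Interval: [4, 8], n = 6
dx = (8 - 4) / 6 = 2/3
Right endpoints: [14/3, 16/3, 6, 20/3, 22/3, 8]
f values: [2744/9, 4096/9, 648, 8000/9, 10648/9, 1536]
Sum = dx * (sum of f values)
= 2/3 * 5016
= 3344 = 3344.00

3344.00


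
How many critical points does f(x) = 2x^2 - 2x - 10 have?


Find where f'(x) = 0:
f'(x) = 4x - 2
Set f'(x) = 0:
4x - 2 = 0
x = 2 / 4 = 1/2
This is a linear equation in x, so there is exactly one solution.
Number of critical points: 1

1


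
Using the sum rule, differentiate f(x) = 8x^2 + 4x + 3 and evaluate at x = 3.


Differentiate term by term using power and sum rules:
f(x) = 8x^2 + 4x + 3
f'(x) = 16x + 4
Substitute x = 3:
f'(3) = 16 * 3 + 4
= 48 + 4
= 52

52


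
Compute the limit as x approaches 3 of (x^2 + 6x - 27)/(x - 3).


Direct substitution gives 0/0, so we factor the numerator.
Factor: (x^2 + 6x - 27) = (x - 3)(x + 9)
Cancel the common factor (x - 3):
(x^2 + 6x - 27)/(x - 3) = (x + 9)
Now substitute x = 3:
= (3) - (-9) = 12

12


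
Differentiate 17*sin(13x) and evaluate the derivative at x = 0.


Apply the chain rule to differentiate 17*sin(13x):
d/dx [17*sin(13x)]
= 17 * cos(13x) * d/dx(13x)
= 17 * 13 * cos(13x)
= 221 * cos(13x)
Evaluate at x = 0:
= 221 * cos(0)
= 221 * 1
= 221

221


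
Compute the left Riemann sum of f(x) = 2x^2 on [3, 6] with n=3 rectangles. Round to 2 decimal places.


Left Riemann sum uses left endpoints of each subinterval.
Interval: [3, 6], n = 3
dx = (6 - 3) / 3 = 1
Left endpoints: [3, 4, 5]
f values: [18, 32, 50]
Sum = dx * (sum of f values)
= 1 * 100
= 100 = 100.00

100.00


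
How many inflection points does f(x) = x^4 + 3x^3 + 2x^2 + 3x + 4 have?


Inflection points occur where f''(x) = 0 and concavity changes.
f(x) = x^4 + 3x^3 + 2x^2 + 3x + 4
f'(x) = 4x^3 + 9x^2 + 4x + 3
f''(x) = 12x^2 + 18x + 4
This is a quadratic in x. Use the discriminant to count real roots.
Discriminant = (18)^2 - 4 * 12 * 4
= 324 - 192
= 132
Since discriminant > 0, f''(x) = 0 has 2 distinct real solutions.
A quadratic with two distinct real roots changes sign at each root, so concavity changes at both.
Number of inflection points: 2

2


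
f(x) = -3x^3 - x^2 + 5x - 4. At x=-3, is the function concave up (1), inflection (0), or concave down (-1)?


Concavity is determined by the sign of f''(x).
f(x) = -3x^3 - x^2 + 5x - 4
f'(x) = -9x^2 - 2x + 5
f''(x) = -18x - 2
f''(-3) = -18 * (-3) - 2
= 54 - 2
= 52
Since f''(-3) > 0, the function is concave up (1)

1


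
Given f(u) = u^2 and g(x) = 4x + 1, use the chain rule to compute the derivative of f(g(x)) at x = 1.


Using the chain rule: (f(g(x)))' = f'(g(x)) * g'(x)
First, find g(1):
g(1) = 4 * 1 + 1 = 5
Next, f'(u) = 2u
And g'(x) = 4
So f'(g(1)) * g'(1)
= 2 * 5 * 4
= 40

40


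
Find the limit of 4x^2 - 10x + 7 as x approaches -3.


Since polynomials are continuous, we use direct substitution.
lim(x->-3) of 4x^2 - 10x + 7
= 4 * (-3)^2 - 10 * (-3) + 7
= 36 + 30 + 7
= 73

73


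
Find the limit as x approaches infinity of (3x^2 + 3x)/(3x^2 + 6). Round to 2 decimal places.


For limits at infinity with equal-degree polynomials,
we compare leading coefficients.
Numerator leading term: 3x^2
Denominator leading term: 3x^2
Divide both by x^2:
lim = (3 + 3/x) / (3 + 6/x^2)
As x -> infinity, the 1/x and 1/x^2 terms vanish:
= 3/3 = 1 = 1.00

1.00


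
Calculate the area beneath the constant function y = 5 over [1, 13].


The area under a constant function y = 5 is a rectangle.
Width = 13 - 1 = 12
Height = 5
Area = width * height
= 12 * 5
= 60

60


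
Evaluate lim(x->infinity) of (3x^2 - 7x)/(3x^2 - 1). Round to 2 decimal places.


For limits at infinity with equal-degree polynomials,
we compare leading coefficients.
Numerator leading term: 3x^2
Denominator leading term: 3x^2
Divide both by x^2:
lim = (3 - 7/x) / (3 - 1/x^2)
As x -> infinity, the 1/x and 1/x^2 terms vanish:
= 3/3 = 1 = 1.00

1.00


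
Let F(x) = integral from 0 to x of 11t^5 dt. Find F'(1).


By the Fundamental Theorem of Calculus (Part 1):
If F(x) = integral from 0 to x of f(t) dt, then F'(x) = f(x)
Here f(t) = 11t^5
So F'(x) = 11x^5
Evaluate at x = 1:
F'(1) = 11 * 1^5
= 11 * 1
= 11

11


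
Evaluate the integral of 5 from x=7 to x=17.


The integral of a constant k over [a, b] equals k * (b - a).
integral from 7 to 17 of 5 dx
= 5 * (17 - 7)
= 5 * 10
= 50

50


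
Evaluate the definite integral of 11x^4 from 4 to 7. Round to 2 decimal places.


Find the antiderivative of 11x^4:
F(x) = 11/5 * x^5
Apply the Fundamental Theorem of Calculus:
F(7) - F(4)
= 11/5 * 7^5 - 11/5 * 4^5
= 11/5 * (16807 - 1024)
= 11/5 * 15783
= 173613/5 = 34722.60

34722.60


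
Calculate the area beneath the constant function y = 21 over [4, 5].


The area under a constant function y = 21 is a rectangle.
Width = 5 - 4 = 1
Height = 21
Area = width * height
= 1 * 21
= 21

21


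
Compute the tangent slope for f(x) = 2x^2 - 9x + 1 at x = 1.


The slope of the tangent line equals f'(x) at the point.
f(x) = 2x^2 - 9x + 1
f'(x) = 4x - 9
At x = 1:
f'(1) = 4 * 1 - 9
= 4 - 9
= -5

-5


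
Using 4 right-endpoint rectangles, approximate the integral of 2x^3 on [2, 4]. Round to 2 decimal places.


Right Riemann sum uses right endpoints of each subinterval.
Interval: [2, 4], n = 4
dx = (4 - 2) / 4 = 1/2
Right endpoints: [5/2, 3, 7/2, 4]
f values: [125/4, 54, 343/4, 128]
Sum = dx * (sum of f values)
= 1/2 * 299
= 299/2 = 149.50

149.50


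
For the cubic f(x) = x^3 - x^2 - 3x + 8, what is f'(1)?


Differentiate f(x) = x^3 - x^2 - 3x + 8 term by term:
f'(x) = 3x^2 - 2x - 3
Substitute x = 1:
f'(1) = 3 * 1^2 - 2 * 1 - 3
= 3 - 2 - 3
= -2

-2


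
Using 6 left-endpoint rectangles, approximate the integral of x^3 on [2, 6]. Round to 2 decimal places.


Left Riemann sum uses left endpoints of each subinterval.
Interval: [2, 6], n = 6
dx = (6 - 2) / 6 = 2/3
Left endpoints: [2, 8/3, 10/3, 4, 14/3, 16/3]
f values: [8, 512/27, 1000/27, 64, 2744/27, 4096/27]
Sum = dx * (sum of f values)
= 2/3 * 1144/3
= 2288/9 ≈ 254.22

254.22


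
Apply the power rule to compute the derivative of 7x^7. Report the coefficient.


We apply the power rule: d/dx [ax^n] = a*n * x^(n-1)
d/dx [7x^7]
= 7 * 7 * x^(7-1)
= 49x^6
The coefficient is 49

49


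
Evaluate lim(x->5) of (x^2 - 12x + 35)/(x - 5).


Direct substitution gives 0/0, so we factor the numerator.
Factor: (x^2 - 12x + 35) = (x - 5)(x - 7)
Cancel the common factor (x - 5):
(x^2 - 12x + 35)/(x - 5) = (x - 7)
Now substitute x = 5:
= (5) - (7) = -2

-2


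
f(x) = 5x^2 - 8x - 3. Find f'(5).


Differentiate term by term using power and sum rules:
f(x) = 5x^2 - 8x - 3
f'(x) = 10x - 8
Substitute x = 5:
f'(5) = 10 * 5 - 8
= 50 - 8
= 42

42


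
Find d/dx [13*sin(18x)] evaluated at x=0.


Apply the chain rule to differentiate 13*sin(18x):
d/dx [13*sin(18x)]
= 13 * cos(18x) * d/dx(18x)
= 13 * 18 * cos(18x)
= 234 * cos(18x)
Evaluate at x = 0:
= 234 * cos(0)
= 234 * 1
= 234

234


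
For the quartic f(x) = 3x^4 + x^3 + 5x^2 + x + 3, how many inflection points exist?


Inflection points occur where f''(x) = 0 and concavity changes.
f(x) = 3x^4 + x^3 + 5x^2 + x + 3
f'(x) = 12x^3 + 3x^2 + 10x + 1
f''(x) = 36x^2 + 6x + 10
This is a quadratic in x. Use the discriminant to count real roots.
Discriminant = (6)^2 - 4 * 36 * 10
= 36 - 1440
= -1404
Since discriminant < 0, f''(x) = 0 has no real solutions.
Number of inflection points: 0

0


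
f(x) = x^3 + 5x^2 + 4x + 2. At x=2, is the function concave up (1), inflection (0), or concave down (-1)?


Concavity is determined by the sign of f''(x).
f(x) = x^3 + 5x^2 + 4x + 2
f'(x) = 3x^2 + 10x + 4
f''(x) = 6x + 10
f''(2) = 6 * 2 + 10
= 12 + 10
= 22
Since f''(2) > 0, the function is concave up (1)

1


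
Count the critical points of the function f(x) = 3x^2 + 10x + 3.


Find where f'(x) = 0:
f'(x) = 6x + 10
Set f'(x) = 0:
6x + 10 = 0
x = -10 / 6 = -5/3
This is a linear equation in x, so there is exactly one solution.
Number of critical points: 1

1


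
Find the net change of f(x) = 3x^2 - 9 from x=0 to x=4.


Net change = f(b) - f(a)
f(x) = 3x^2 - 9
Compute f(4):
f(4) = 3 * 4^2 + 0 * 4 - 9
= 48 + 0 - 9
= 39
Compute f(0):
f(0) = 3 * 0^2 + 0 * 0 - 9
= 0 + 0 - 9
= -9
Net change = 39 - (-9) = 48

48


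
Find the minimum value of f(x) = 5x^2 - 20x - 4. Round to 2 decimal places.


For a quadratic f(x) = ax^2 + bx + c with a > 0, the minimum is at the vertex.
Vertex x-coordinate: x = -b/(2a)
x = -(-20) / (2 * 5)
x = 20/10 = 2
Substitute back to find the minimum value:
f(2) = 5 * 2^2 - 20 * 2 - 4
= 20 - 40 - 4
= -24 = -24.00

-24.00


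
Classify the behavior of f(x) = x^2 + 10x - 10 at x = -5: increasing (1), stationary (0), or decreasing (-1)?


Compute f'(x) to determine behavior:
f'(x) = 2x + 10
f'(-5) = 2 * (-5) + 10
= -10 + 10
= 0
Since f'(-5) = 0, the function is stationary (0)

0


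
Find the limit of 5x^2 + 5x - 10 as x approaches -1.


Since polynomials are continuous, we use direct substitution.
lim(x->-1) of 5x^2 + 5x - 10
= 5 * (-1)^2 + 5 * (-1) - 10
= 5 - 5 - 10
= -10

-10


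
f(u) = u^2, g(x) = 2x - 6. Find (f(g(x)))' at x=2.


Using the chain rule: (f(g(x)))' = f'(g(x)) * g'(x)
First, find g(2):
g(2) = 2 * 2 - 6 = -2
Next, f'(u) = 2u
And g'(x) = 2
So f'(g(2)) * g'(2)
= 2 * (-2) * 2
= -8

-8


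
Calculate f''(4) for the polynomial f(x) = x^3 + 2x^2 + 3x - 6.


First derivative:
f'(x) = 3x^2 + 4x + 3
Second derivative:
f''(x) = 6x + 4
Substitute x = 4:
f''(4) = 6 * 4 + 4
= 24 + 4
= 28

28


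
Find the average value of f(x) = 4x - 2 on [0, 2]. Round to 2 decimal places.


Average value = 1/(b-a) * integral from a to b of f(x) dx
First compute the integral of 4x - 2:
F(x) = 2x^2 - 2x
F(2) = 2 * 4 - 2 * 2 = 4
F(0) = 2 * 0 - 2 * 0 = 0
Integral = 4 - 0 = 4
Average = 4 / (2 - 0) = 4 / 2
= 2 = 2.00

2.00


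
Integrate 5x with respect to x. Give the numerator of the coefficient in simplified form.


Apply the power rule for integration:
integral of ax^n dx = a/(n+1) * x^(n+1) + C
integral of 5x dx
= 5/2 * x^2 + C
The coefficient in lowest terms is 5/2, and its numerator is 5

5


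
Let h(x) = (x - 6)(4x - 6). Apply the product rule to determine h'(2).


Let u(x) = x - 6 and v(x) = 4x - 6
u'(x) = 1
v'(x) = 4
Product rule: h'(x) = u'(x)*v(x) + u(x)*v'(x)
= 1 * (4x - 6) + (x - 6) * 4
At x = 2:
u(2) = 1 * 2 - 6 = -4
v(2) = 4 * 2 - 6 = 2
h'(2) = 1 * 2 + (-4) * 4
= 2 - 16
= -14

-14


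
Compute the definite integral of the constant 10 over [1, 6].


The integral of a constant k over [a, b] equals k * (b - a).
integral from 1 to 6 of 10 dx
= 10 * (6 - 1)
= 10 * 5
= 50

50


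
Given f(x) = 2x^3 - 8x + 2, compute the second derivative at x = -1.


First derivative:
f'(x) = 6x^2 - 8
Second derivative:
f''(x) = 12x
Substitute x = -1:
f''(-1) = 12 * (-1) + 0
= -12 + 0
= -12

-12


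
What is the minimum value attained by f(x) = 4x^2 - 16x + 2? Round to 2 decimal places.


For a quadratic f(x) = ax^2 + bx + c with a > 0, the minimum is at the vertex.
Vertex x-coordinate: x = -b/(2a)
x = -(-16) / (2 * 4)
x = 16/8 = 2
Substitute back to find the minimum value:
f(2) = 4 * 2^2 - 16 * 2 + 2
= 16 - 32 + 2
= -14 = -14.00

-14.00


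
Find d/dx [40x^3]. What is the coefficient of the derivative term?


We apply the power rule: d/dx [ax^n] = a*n * x^(n-1)
d/dx [40x^3]
= 40 * 3 * x^(3-1)
= 120x^2
The coefficient is 120

120


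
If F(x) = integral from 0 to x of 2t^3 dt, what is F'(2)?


By the Fundamental Theorem of Calculus (Part 1):
If F(x) = integral from 0 to x of f(t) dt, then F'(x) = f(x)
Here f(t) = 2t^3
So F'(x) = 2x^3
Evaluate at x = 2:
F'(2) = 2 * 2^3
= 2 * 8
= 16

16


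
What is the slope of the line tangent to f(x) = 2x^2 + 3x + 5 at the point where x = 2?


The slope of the tangent line equals f'(x) at the point.
f(x) = 2x^2 + 3x + 5
f'(x) = 4x + 3
At x = 2:
f'(2) = 4 * 2 + 3
= 8 + 3
= 11

11


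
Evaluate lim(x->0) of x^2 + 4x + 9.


Since polynomials are continuous, we use direct substitution.
lim(x->0) of x^2 + 4x + 9
= 1 * 0^2 + 4 * 0 + 9
= 0 + 0 + 9
= 9

9


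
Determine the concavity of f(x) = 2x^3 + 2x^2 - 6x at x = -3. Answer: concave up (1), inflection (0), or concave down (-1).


Concavity is determined by the sign of f''(x).
f(x) = 2x^3 + 2x^2 - 6x
f'(x) = 6x^2 + 4x - 6
f''(x) = 12x + 4
f''(-3) = 12 * (-3) + 4
= -36 + 4
= -32
Since f''(-3) < 0, the function is concave down (-1)

-1


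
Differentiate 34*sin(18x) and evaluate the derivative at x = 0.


Apply the chain rule to differentiate 34*sin(18x):
d/dx [34*sin(18x)]
= 34 * cos(18x) * d/dx(18x)
= 34 * 18 * cos(18x)
= 612 * cos(18x)
Evaluate at x = 0:
= 612 * cos(0)
= 612 * 1
= 612

612


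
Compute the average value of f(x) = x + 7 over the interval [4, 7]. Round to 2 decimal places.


Average value = 1/(b-a) * integral from a to b of f(x) dx
First compute the integral of x + 7:
F(x) = (1/2)x^2 + 7x
F(7) = 1/2 * 49 + 7 * 7 = 147/2
F(4) = 1/2 * 16 + 7 * 4 = 36
Integral = 147/2 - 36 = 75/2
Average = (75/2) / (7 - 4) = (75/2) / 3
= 25/2 = 12.50

12.50


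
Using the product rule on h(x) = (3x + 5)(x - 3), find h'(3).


Let u(x) = 3x + 5 and v(x) = x - 3
u'(x) = 3
v'(x) = 1
Product rule: h'(x) = u'(x)*v(x) + u(x)*v'(x)
= 3 * (x - 3) + (3x + 5) * 1
At x = 3:
u(3) = 3 * 3 + 5 = 14
v(3) = 1 * 3 - 3 = 0
h'(3) = 3 * 0 + 14 * 1
= 0 + 14
= 14

14


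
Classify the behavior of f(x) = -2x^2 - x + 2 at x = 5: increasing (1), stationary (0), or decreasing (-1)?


Compute f'(x) to determine behavior:
f'(x) = -4x - 1
f'(5) = -4 * 5 - 1
= -20 - 1
= -21
Since f'(5) < 0, the function is decreasing (-1)

-1


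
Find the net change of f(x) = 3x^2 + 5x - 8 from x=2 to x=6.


Net change = f(b) - f(a)
f(x) = 3x^2 + 5x - 8
Compute f(6):
f(6) = 3 * 6^2 + 5 * 6 - 8
= 108 + 30 - 8
= 130
Compute f(2):
f(2) = 3 * 2^2 + 5 * 2 - 8
= 12 + 10 - 8
= 14
Net change = 130 - 14 = 116

116


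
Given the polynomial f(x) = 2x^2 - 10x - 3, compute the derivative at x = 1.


Differentiate term by term using power and sum rules:
f(x) = 2x^2 - 10x - 3
f'(x) = 4x - 10
Substitute x = 1:
f'(1) = 4 * 1 - 10
= 4 - 10
= -6

-6


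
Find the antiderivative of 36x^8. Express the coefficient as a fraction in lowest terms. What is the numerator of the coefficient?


Apply the power rule for integration:
integral of ax^n dx = a/(n+1) * x^(n+1) + C
integral of 36x^8 dx
= 36/9 * x^9 + C
= 4 * x^9 + C
The coefficient in lowest terms is 4 = 4/1, so its numerator is 4

4


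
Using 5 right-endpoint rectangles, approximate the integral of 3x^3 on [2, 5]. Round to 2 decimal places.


Right Riemann sum uses right endpoints of each subinterval.
Interval: [2, 5], n = 5
dx = (5 - 2) / 5 = 3/5
Right endpoints: [13/5, 16/5, 19/5, 22/5, 5]
f values: [6591/125, 12288/125, 20577/125, 31944/125, 375]
Sum = dx * (sum of f values)
= 3/5 * 4731/5
= 14193/25 = 567.72

567.72


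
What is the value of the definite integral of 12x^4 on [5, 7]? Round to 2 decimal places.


Find the antiderivative of 12x^4:
F(x) = 12/5 * x^5
Apply the Fundamental Theorem of Calculus:
F(7) - F(5)
= 12/5 * 7^5 - 12/5 * 5^5
= 12/5 * (16807 - 3125)
= 12/5 * 13682
= 164184/5 = 32836.80

32836.80


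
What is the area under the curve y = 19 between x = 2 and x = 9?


The area under a constant function y = 19 is a rectangle.
Width = 9 - 2 = 7
Height = 19
Area = width * height
= 7 * 19
= 133

133


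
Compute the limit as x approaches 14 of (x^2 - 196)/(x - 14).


Direct substitution gives 0/0, so we factor the numerator.
Factor: (x^2 - 196) = (x - 14)(x + 14)
Cancel the common factor (x - 14):
(x^2 - 196)/(x - 14) = (x + 14)
Now substitute x = 14:
= (14 + 14) = 28

28


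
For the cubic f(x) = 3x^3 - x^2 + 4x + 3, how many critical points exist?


Find where f'(x) = 0:
f(x) = 3x^3 - x^2 + 4x + 3
f'(x) = 9x^2 - 2x + 4
This is a quadratic in x. Use the discriminant to count real roots.
Discriminant = (-2)^2 - 4 * 9 * 4
= 4 - 144
= -140
Since discriminant < 0, f'(x) = 0 has no real solutions.
Number of critical points: 0

0


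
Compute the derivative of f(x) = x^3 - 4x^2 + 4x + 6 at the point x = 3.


Differentiate f(x) = x^3 - 4x^2 + 4x + 6 term by term:
f'(x) = 3x^2 - 8x + 4
Substitute x = 3:
f'(3) = 3 * 3^2 - 8 * 3 + 4
= 27 - 24 + 4
= 7

7


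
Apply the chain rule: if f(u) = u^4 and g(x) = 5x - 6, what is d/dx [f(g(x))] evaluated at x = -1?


Using the chain rule: (f(g(x)))' = f'(g(x)) * g'(x)
First, find g(-1):
g(-1) = 5 * (-1) - 6 = -11
Next, f'(u) = 4u^3
And g'(x) = 5
So f'(g(-1)) * g'(-1)
= 4 * (-11)^3 * 5
= 4 * (-1331) * 5
= -26620

-26620


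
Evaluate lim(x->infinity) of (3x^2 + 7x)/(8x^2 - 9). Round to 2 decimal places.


For limits at infinity with equal-degree polynomials,
we compare leading coefficients.
Numerator leading term: 3x^2
Denominator leading term: 8x^2
Divide both by x^2:
lim = (3 + 7/x) / (8 - 9/x^2)
As x -> infinity, the 1/x and 1/x^2 terms vanish:
= 3/8 ≈ 0.38

0.38


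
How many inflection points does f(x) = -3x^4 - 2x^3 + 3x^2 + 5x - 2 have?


Inflection points occur where f''(x) = 0 and concavity changes.
f(x) = -3x^4 - 2x^3 + 3x^2 + 5x - 2
f'(x) = -12x^3 - 6x^2 + 6x + 5
f''(x) = -36x^2 - 12x + 6
This is a quadratic in x. Use the discriminant to count real roots.
Discriminant = (-12)^2 - 4 * (-36) * 6
= 144 - (-864)
= 1008
Since discriminant > 0, f''(x) = 0 has 2 distinct real solutions.
A quadratic with two distinct real roots changes sign at each root, so concavity changes at both.
Number of inflection points: 2

2


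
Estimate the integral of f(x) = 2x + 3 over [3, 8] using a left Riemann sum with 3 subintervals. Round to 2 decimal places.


Left Riemann sum uses left endpoints of each subinterval.
Interval: [3, 8], n = 3
dx = (8 - 3) / 3 = 5/3
Left endpoints: [3, 14/3, 19/3]
f values: [9, 37/3, 47/3]
Sum = dx * (sum of f values)
= 5/3 * 37
= 185/3 ≈ 61.67

61.67


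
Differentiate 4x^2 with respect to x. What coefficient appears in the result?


We apply the power rule: d/dx [ax^n] = a*n * x^(n-1)
d/dx [4x^2]
= 4 * 2 * x^(2-1)
= 8x
The coefficient is 8

8


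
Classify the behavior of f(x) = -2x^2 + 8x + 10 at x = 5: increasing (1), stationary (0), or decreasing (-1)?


Compute f'(x) to determine behavior:
f'(x) = -4x + 8
f'(5) = -4 * 5 + 8
= -20 + 8
= -12
Since f'(5) < 0, the function is decreasing (-1)

-1


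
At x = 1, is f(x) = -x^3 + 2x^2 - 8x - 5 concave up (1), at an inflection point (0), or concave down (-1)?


Concavity is determined by the sign of f''(x).
f(x) = -x^3 + 2x^2 - 8x - 5
f'(x) = -3x^2 + 4x - 8
f''(x) = -6x + 4
f''(1) = -6 * 1 + 4
= -6 + 4
= -2
Since f''(1) < 0, the function is concave down (-1)

-1


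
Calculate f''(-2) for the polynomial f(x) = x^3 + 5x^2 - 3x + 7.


First derivative:
f'(x) = 3x^2 + 10x - 3
Second derivative:
f''(x) = 6x + 10
Substitute x = -2:
f''(-2) = 6 * (-2) + 10
= -12 + 10
= -2

-2


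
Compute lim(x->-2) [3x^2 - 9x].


Since polynomials are continuous, we use direct substitution.
lim(x->-2) of 3x^2 - 9x
= 3 * (-2)^2 - 9 * (-2) + 0
= 12 + 18 + 0
= 30

30


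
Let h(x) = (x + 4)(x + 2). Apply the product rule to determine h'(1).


Let u(x) = x + 4 and v(x) = x + 2
u'(x) = 1
v'(x) = 1
Product rule: h'(x) = u'(x)*v(x) + u(x)*v'(x)
= 1 * (x + 2) + (x + 4) * 1
At x = 1:
u(1) = 1 * 1 + 4 = 5
v(1) = 1 * 1 + 2 = 3
h'(1) = 1 * 3 + 5 * 1
= 3 + 5
= 8

8


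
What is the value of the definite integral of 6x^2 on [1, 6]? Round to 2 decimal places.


Find the antiderivative of 6x^2:
F(x) = 6/3 * x^3
Apply the Fundamental Theorem of Calculus:
F(6) - F(1)
= 6/3 * 6^3 - 6/3 * 1^3
= 6/3 * (216 - 1)
= 6/3 * 215
= 430 = 430.00

430.00


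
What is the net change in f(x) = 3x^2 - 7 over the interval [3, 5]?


Net change = f(b) - f(a)
f(x) = 3x^2 - 7
Compute f(5):
f(5) = 3 * 5^2 + 0 * 5 - 7
= 75 + 0 - 7
= 68
Compute f(3):
f(3) = 3 * 3^2 + 0 * 3 - 7
= 27 + 0 - 7
= 20
Net change = 68 - 20 = 48

48


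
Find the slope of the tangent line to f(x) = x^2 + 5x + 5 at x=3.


The slope of the tangent line equals f'(x) at the point.
f(x) = x^2 + 5x + 5
f'(x) = 2x + 5
At x = 3:
f'(3) = 2 * 3 + 5
= 6 + 5
= 11

11


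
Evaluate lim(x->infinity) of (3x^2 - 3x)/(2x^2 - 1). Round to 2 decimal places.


For limits at infinity with equal-degree polynomials,
we compare leading coefficients.
Numerator leading term: 3x^2
Denominator leading term: 2x^2
Divide both by x^2:
lim = (3 - 3/x) / (2 - 1/x^2)
As x -> infinity, the 1/x and 1/x^2 terms vanish:
= 3/2 = 1.50

1.50


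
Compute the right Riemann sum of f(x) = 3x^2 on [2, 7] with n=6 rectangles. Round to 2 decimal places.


Right Riemann sum uses right endpoints of each subinterval.
Interval: [2, 7], n = 6
dx = (7 - 2) / 6 = 5/6
Right endpoints: [17/6, 11/3, 9/2, 16/3, 37/6, 7]
f values: [289/12, 121/3, 243/4, 256/3, 1369/12, 147]
Sum = dx * (sum of f values)
= 5/6 * 5659/12
= 28295/72 ≈ 392.99

392.99


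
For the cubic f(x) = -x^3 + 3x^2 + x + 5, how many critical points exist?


Find where f'(x) = 0:
f(x) = -x^3 + 3x^2 + x + 5
f'(x) = -3x^2 + 6x + 1
This is a quadratic in x. Use the discriminant to count real roots.
Discriminant = (6)^2 - 4 * (-3) * 1
= 36 - (-12)
= 48
Since discriminant > 0, f'(x) = 0 has 2 real solutions.
Number of critical points: 2

2


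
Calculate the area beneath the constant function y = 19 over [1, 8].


The area under a constant function y = 19 is a rectangle.
Width = 8 - 1 = 7
Height = 19
Area = width * height
= 7 * 19
= 133

133


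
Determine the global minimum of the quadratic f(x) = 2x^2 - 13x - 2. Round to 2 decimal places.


For a quadratic f(x) = ax^2 + bx + c with a > 0, the minimum is at the vertex.
Vertex x-coordinate: x = -b/(2a)
x = -(-13) / (2 * 2)
x = 13/4
Substitute back to find the minimum value:
f(13/4) = 2 * (13/4)^2 - 13 * (13/4) - 2
= 169/8 - 169/4 - 2
= -185/8 ≈ -23.13

-23.13


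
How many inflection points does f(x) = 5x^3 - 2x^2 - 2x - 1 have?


Inflection points occur where f''(x) = 0 and concavity changes.
f(x) = 5x^3 - 2x^2 - 2x - 1
f'(x) = 15x^2 - 4x - 2
f''(x) = 30x - 4
Set f''(x) = 0:
30x - 4 = 0
x = 4 / 30 = 2/15
Since f''(x) is linear (degree 1), it changes sign at this point.
Therefore there is exactly 1 inflection point.

1
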